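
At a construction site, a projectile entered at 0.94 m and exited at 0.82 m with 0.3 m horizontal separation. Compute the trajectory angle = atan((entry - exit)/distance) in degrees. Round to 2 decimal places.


Bullet trajectory angle:
Height difference = 0.94 - 0.82 = 0.12 m
angle = atan(0.12 / 0.3)
angle = atan(0.4)
angle = 21.80 degrees

21.80


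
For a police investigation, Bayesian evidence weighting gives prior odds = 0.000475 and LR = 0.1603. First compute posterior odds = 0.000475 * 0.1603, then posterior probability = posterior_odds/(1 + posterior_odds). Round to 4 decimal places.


Bayesian evidence evaluation:
Posterior odds = prior_odds * LR = 0.000475 * 0.1603 = 0.0000761425
Posterior probability = posterior_odds / (1 + posterior_odds)
= 0.0000761425 / (1 + 0.0000761425)
= 0.0000761425 / 1.0000761425
= 0.0001

0.0001


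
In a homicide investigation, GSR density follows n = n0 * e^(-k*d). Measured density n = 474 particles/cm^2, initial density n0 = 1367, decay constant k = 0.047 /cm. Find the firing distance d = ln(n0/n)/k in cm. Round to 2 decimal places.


GSR distance calculation:
n0/n = 1367 / 474 = 2.883966
ln(n0/n) = 1.059166
d = 1.059166 / 0.047 = 22.54 cm

22.54


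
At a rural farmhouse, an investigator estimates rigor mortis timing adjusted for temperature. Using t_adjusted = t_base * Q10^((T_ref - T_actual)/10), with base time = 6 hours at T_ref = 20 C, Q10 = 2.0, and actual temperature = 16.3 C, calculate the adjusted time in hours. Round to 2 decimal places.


Rigor mortis time adjustment:
Exponent = (T_ref - T_actual) / 10 = (20 - 16.3) / 10 = 0.37
Q10 factor = 2.0^0.37 = 1.29235
t_adjusted = 6 * 1.29235 = 7.75 hours

7.75


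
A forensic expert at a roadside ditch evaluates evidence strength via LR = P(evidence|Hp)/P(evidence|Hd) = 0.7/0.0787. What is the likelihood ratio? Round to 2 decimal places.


Likelihood ratio calculation:
LR = P(E|Hp) / P(E|Hd)
LR = 0.7 / 0.0787
LR = 8.89

8.89


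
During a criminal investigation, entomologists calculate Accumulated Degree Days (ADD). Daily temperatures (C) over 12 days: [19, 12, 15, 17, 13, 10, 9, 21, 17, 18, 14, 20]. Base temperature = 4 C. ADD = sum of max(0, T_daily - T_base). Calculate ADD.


Computing ADD day by day:
Day 1: max(0, 19 - 4) = 15
Day 2: max(0, 12 - 4) = 8
Day 3: max(0, 15 - 4) = 11
Day 4: max(0, 17 - 4) = 13
Day 5: max(0, 13 - 4) = 9
Day 6: max(0, 10 - 4) = 6
Day 7: max(0, 9 - 4) = 5
Day 8: max(0, 21 - 4) = 17
Day 9: max(0, 17 - 4) = 13
Day 10: max(0, 18 - 4) = 14
Day 11: max(0, 14 - 4) = 10
Day 12: max(0, 20 - 4) = 16
Total ADD = 137

137


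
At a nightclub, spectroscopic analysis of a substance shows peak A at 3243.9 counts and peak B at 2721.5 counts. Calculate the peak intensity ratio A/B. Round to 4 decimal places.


Spectral peak ratio:
Peak A = 3243.9 counts
Peak B = 2721.5 counts
Ratio = 3243.9 / 2721.5 = 1.1920

1.1920


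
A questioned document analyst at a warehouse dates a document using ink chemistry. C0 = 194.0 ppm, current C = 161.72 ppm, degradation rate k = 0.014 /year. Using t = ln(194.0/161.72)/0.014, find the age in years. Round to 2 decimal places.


Document age estimation:
C0/C = 194.0 / 161.72 = 1.199604
ln(C0/C) = 0.181992
t = 0.181992 / 0.014 = 13.00 years

13.00


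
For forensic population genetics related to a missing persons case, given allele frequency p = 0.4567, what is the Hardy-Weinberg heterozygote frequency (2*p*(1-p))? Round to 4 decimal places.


Hardy-Weinberg heterozygote frequency:
q = 1 - p = 1 - 0.4567 = 0.5433
2pq = 2 * 0.4567 * 0.5433 = 0.4963

0.4963


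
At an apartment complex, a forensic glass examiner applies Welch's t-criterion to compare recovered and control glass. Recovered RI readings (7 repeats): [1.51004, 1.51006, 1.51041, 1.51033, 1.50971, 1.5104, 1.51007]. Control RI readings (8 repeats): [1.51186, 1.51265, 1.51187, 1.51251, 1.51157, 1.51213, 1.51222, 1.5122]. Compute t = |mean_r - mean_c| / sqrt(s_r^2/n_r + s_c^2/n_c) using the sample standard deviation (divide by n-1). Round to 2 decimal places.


Welch's t-criterion for glass RI comparison:
Recovered mean = sum / n_r = 10.57102 / 7 = 1.5101457
Control mean = sum / n_c = 12.09701 / 8 = 1.5121263
Recovered sample variance s_r^2 = 6.37619e-08
Control sample variance s_c^2 = 1.2597e-07
Welch SE (unpooled) = sqrt(s_r^2/n_r + s_c^2/n_c) = sqrt(9.10884e-09 + 1.57462e-08) = sqrt(2.4855e-08) = 0.000157655
|mean_r - mean_c| = 0.00198054
t = 0.00198054 / 0.000157655 = 12.56

12.56


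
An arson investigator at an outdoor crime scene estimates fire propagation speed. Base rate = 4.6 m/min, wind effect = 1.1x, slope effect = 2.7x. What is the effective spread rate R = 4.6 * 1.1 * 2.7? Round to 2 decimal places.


Fire spread rate calculation:
R = R0 * wind_factor * slope_factor
= 4.6 * 1.1 * 2.7
= 5.06 * 2.7
= 13.66 m/min

13.66


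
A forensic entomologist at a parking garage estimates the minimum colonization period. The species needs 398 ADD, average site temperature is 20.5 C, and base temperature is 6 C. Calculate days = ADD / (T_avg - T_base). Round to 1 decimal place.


Insect development time:
Effective temperature = avg_temp - T_base = 20.5 - 6 = 14.5 C
Days = ADD / effective_temp = 398 / 14.5 = 27.4 days

27.4


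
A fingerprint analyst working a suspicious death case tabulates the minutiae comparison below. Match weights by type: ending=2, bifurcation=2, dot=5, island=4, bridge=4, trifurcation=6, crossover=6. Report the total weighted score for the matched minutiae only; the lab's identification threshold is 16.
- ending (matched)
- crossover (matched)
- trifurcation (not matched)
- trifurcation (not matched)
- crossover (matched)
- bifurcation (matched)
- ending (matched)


Weighted minutiae match score:
  ending: matched, +2 (running total 2)
  crossover: matched, +6 (running total 8)
  trifurcation: not matched, +0
  trifurcation: not matched, +0
  crossover: matched, +6 (running total 14)
  bifurcation: matched, +2 (running total 16)
  ending: matched, +2 (running total 18)
Total score = 18
Threshold = 16; verdict = identification

18


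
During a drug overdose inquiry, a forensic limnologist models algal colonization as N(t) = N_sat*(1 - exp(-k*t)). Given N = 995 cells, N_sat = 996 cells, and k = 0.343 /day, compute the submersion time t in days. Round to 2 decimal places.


PMSI from diatom colonization curve:
N / N_sat = 995 / 996 = 0.998996
1 - N/N_sat = 0.001004
ln(1 - N/N_sat) = -6.903763
t = -ln(1 - N/N_sat) / k = -(-6.903763) / 0.343 = 20.13 days

20.13


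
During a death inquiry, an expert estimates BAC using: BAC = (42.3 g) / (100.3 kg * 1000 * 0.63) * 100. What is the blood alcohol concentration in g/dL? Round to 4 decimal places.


Applying the Widmark formula:
BAC = (dose_g / (body_wt * 1000 * r)) * 100
Denominator = 100.3 * 1000 * 0.63 = 63189
BAC = (42.3 / 63189) * 100
BAC = 0.0669 g/dL

0.0669


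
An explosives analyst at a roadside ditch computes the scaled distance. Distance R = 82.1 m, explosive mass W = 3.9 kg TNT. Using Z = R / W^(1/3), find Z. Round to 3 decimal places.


Scaled distance calculation:
W^(1/3) = 3.9^(1/3) = 1.574061
Z = R / W^(1/3) = 82.1 / 1.574061
Z = 52.158 m/kg^(1/3)

52.158


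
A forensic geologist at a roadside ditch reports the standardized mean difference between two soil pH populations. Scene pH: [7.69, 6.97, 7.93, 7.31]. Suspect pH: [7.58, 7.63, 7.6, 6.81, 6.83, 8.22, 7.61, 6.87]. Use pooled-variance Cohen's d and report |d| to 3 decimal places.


Pooled-variance Cohen's d for soil pH comparison:
Scene mean = 29.9 / 4 = 7.475
Suspect mean = 59.15 / 8 = 7.39375
Scene sample variance s_s^2 = 0.1785
Suspect sample variance s_c^2 = 0.256484
Pooled variance = ((n_s-1)*s_s^2 + (n_c-1)*s_c^2) / (n_s + n_c - 2) = 0.233089
Pooled SD = sqrt(0.233089) = 0.482793
Mean difference = 0.08125
|d| = |0.08125| / 0.482793 = 0.168

0.168


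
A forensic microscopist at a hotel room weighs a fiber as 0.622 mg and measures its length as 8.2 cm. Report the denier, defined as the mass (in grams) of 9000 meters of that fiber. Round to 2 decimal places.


Denier calculation:
Mass in grams = 0.622 mg / 1000 = 0.000622 g
Length in meters = 8.2 cm / 100 = 0.082 m
Linear density = mass / length = 0.000622 / 0.082 = 0.00758537 g/m
Denier = (g/m) * 9000 = 0.00758537 * 9000 = 68.27

68.27


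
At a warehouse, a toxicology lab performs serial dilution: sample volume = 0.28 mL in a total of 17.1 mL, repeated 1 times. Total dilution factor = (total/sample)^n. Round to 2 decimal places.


Dilution factor calculation:
Single dilution = V_total / V_sample = 17.1 / 0.28 ≈ 61.071429
Number of dilutions = 1
Total DF = (17.1 / 0.28)^1 (full precision, rounded at the end) = 61.07

61.07


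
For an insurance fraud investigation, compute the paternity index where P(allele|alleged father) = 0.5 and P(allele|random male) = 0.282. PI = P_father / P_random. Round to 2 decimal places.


Paternity Index calculation:
PI = P(allele|father) / P(allele|random)
PI = 0.5 / 0.282
PI = 1.77

1.77


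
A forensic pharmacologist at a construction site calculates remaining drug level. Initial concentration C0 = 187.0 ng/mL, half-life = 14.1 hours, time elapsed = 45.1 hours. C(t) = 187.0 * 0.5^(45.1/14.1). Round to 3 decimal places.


Drug concentration decay:
Number of half-lives = t / t_half = 45.1 / 14.1 = 3.198582
Decay factor = 0.5^3.198582 = 0.10892583
C(t) = 187.0 * 0.10892583 = 20.369 ng/mL

20.369


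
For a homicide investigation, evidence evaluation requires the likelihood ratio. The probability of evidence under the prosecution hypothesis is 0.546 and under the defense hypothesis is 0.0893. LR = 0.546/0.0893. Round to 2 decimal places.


Likelihood ratio calculation:
LR = P(E|Hp) / P(E|Hd)
LR = 0.546 / 0.0893
LR = 6.11

6.11


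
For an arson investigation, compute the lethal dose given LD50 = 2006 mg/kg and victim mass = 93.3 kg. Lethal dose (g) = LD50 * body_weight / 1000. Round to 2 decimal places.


Lethal dose calculation:
Lethal dose = LD50 * body_weight / 1000
= 2006 * 93.3 / 1000
= 187159.8 / 1000
= 187.16 g

187.16


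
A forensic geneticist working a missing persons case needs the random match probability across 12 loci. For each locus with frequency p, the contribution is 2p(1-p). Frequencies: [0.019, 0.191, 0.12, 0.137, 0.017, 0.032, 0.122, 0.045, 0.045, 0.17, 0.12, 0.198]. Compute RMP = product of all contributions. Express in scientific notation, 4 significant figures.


Computing RMP for 12 loci:
Locus 1: 2 * 0.019 * 0.981 = 0.037278
Locus 2: 2 * 0.191 * 0.809 = 0.309038
Locus 3: 2 * 0.12 * 0.88 = 0.2112
Locus 4: 2 * 0.137 * 0.863 = 0.236462
Locus 5: 2 * 0.017 * 0.983 = 0.033422
Locus 6: 2 * 0.032 * 0.968 = 0.061952
Locus 7: 2 * 0.122 * 0.878 = 0.214232
Locus 8: 2 * 0.045 * 0.955 = 0.08595
Locus 9: 2 * 0.045 * 0.955 = 0.08595
Locus 10: 2 * 0.17 * 0.83 = 0.2822
Locus 11: 2 * 0.12 * 0.88 = 0.2112
Locus 12: 2 * 0.198 * 0.802 = 0.317592
RMP = 3.569e-11

3.569e-11


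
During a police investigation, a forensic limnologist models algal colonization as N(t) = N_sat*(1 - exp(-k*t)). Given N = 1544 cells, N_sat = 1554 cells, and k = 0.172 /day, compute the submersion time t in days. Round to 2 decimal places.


PMSI from diatom colonization curve:
N / N_sat = 1544 / 1554 = 0.993565
1 - N/N_sat = 0.006435
ln(1 - N/N_sat) = -5.046003
t = -ln(1 - N/N_sat) / k = -(-5.046003) / 0.172 = 29.34 days

29.34


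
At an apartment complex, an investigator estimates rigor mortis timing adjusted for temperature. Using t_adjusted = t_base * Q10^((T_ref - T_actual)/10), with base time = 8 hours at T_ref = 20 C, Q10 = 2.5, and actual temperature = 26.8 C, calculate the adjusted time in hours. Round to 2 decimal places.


Rigor mortis time adjustment:
Exponent = (T_ref - T_actual) / 10 = (20 - 26.8) / 10 = -0.68
Q10 factor = 2.5^-0.68 = 0.53629
t_adjusted = 8 * 0.53629 = 4.29 hours

4.29


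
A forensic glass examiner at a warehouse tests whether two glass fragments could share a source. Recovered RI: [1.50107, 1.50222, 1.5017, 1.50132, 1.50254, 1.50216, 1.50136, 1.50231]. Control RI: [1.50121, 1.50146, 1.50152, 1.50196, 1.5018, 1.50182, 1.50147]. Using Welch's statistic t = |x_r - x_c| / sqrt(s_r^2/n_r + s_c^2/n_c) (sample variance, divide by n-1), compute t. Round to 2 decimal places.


Welch's t-criterion for glass RI comparison:
Recovered mean = sum / n_r = 12.01468 / 8 = 1.501835
Control mean = sum / n_c = 10.51124 / 7 = 1.5016057
Recovered sample variance s_r^2 = 2.95829e-07
Control sample variance s_c^2 = 6.87952e-08
Welch SE (unpooled) = sqrt(s_r^2/n_r + s_c^2/n_c) = sqrt(3.69786e-08 + 9.82789e-09) = sqrt(4.68065e-08) = 0.000216348
|mean_r - mean_c| = 0.000229286
t = 0.000229286 / 0.000216348 = 1.06

1.06


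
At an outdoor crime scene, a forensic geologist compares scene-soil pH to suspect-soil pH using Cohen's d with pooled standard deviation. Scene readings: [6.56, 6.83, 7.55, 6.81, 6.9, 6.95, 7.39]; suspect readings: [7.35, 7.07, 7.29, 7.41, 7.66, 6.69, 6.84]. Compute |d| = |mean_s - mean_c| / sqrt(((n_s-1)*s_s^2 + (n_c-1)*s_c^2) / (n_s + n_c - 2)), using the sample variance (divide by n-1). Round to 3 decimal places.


Pooled-variance Cohen's d for soil pH comparison:
Scene mean = 48.99 / 7 = 6.998571
Suspect mean = 50.31 / 7 = 7.187143
Scene sample variance s_s^2 = 0.120948
Suspect sample variance s_c^2 = 0.11529
Pooled variance = ((n_s-1)*s_s^2 + (n_c-1)*s_c^2) / (n_s + n_c - 2) = 0.118119
Pooled SD = sqrt(0.118119) = 0.343684
Mean difference = -0.188571
|d| = |-0.188571| / 0.343684 = 0.549

0.549


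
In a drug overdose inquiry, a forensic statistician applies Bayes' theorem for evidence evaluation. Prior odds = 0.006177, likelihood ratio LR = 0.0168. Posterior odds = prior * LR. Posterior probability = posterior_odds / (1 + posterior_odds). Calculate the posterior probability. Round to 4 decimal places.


Bayesian evidence evaluation:
Posterior odds = prior_odds * LR = 0.006177 * 0.0168 = 0.0001037736
Posterior probability = posterior_odds / (1 + posterior_odds)
= 0.0001037736 / (1 + 0.0001037736)
= 0.0001037736 / 1.0001037736
= 0.0001

0.0001


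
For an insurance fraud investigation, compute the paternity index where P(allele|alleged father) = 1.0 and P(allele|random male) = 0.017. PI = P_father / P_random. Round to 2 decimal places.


Paternity Index calculation:
PI = P(allele|father) / P(allele|random)
PI = 1.0 / 0.017
PI = 58.82

58.82


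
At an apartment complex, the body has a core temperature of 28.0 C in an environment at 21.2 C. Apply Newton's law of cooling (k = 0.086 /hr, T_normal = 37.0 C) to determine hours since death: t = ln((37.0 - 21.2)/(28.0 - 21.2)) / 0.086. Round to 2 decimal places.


Using Newton's law of cooling:
t = ln((T_normal - T_ambient) / (T_body - T_ambient)) / k
T_normal - T_ambient = 15.8
T_body - T_ambient = 6.8
Ratio = 2.323529
ln(ratio) = 0.843087
t = 0.843087 / 0.086 = 9.80 hours

9.80


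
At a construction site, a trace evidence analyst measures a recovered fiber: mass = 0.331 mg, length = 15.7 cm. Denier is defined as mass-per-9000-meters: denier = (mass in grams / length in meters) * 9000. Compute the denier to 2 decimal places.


Denier calculation:
Mass in grams = 0.331 mg / 1000 = 0.000331 g
Length in meters = 15.7 cm / 100 = 0.157 m
Linear density = mass / length = 0.000331 / 0.157 = 0.00210828 g/m
Denier = (g/m) * 9000 = 0.00210828 * 9000 = 18.97

18.97


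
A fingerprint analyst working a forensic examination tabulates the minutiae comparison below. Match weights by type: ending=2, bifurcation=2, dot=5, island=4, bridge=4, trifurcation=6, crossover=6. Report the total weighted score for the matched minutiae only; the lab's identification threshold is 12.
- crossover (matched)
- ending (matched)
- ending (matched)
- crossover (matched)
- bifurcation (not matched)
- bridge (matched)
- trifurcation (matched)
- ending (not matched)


Weighted minutiae match score:
  crossover: matched, +6 (running total 6)
  ending: matched, +2 (running total 8)
  ending: matched, +2 (running total 10)
  crossover: matched, +6 (running total 16)
  bifurcation: not matched, +0
  bridge: matched, +4 (running total 20)
  trifurcation: matched, +6 (running total 26)
  ending: not matched, +0
Total score = 26
Threshold = 12; verdict = identification

26


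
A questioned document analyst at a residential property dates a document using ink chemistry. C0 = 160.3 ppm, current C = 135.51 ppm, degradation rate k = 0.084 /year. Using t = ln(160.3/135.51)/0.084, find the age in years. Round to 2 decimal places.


Document age estimation:
C0/C = 160.3 / 135.51 = 1.182939
ln(C0/C) = 0.168002
t = 0.168002 / 0.084 = 2.00 years

2.00


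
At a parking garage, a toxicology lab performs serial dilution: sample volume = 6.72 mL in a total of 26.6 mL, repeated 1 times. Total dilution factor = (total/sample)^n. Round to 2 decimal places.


Dilution factor calculation:
Single dilution = V_total / V_sample = 26.6 / 6.72 ≈ 3.958333
Number of dilutions = 1
Total DF = (26.6 / 6.72)^1 (full precision, rounded at the end) = 3.96

3.96


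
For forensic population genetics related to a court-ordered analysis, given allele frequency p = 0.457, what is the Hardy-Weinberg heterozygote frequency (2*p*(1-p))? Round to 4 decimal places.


Hardy-Weinberg heterozygote frequency:
q = 1 - p = 1 - 0.457 = 0.543
2pq = 2 * 0.457 * 0.543 = 0.4963

0.4963


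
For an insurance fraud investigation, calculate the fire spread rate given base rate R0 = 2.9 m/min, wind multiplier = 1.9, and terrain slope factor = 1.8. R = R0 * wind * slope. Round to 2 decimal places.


Fire spread rate calculation:
R = R0 * wind_factor * slope_factor
= 2.9 * 1.9 * 1.8
= 5.51 * 1.8
= 9.92 m/min

9.92


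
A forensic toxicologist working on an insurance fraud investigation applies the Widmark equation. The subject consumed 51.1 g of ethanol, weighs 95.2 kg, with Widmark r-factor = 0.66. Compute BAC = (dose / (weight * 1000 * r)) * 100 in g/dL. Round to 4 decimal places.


Applying the Widmark formula:
BAC = (dose_g / (body_wt * 1000 * r)) * 100
Denominator = 95.2 * 1000 * 0.66 = 62832
BAC = (51.1 / 62832) * 100
BAC = 0.0813 g/dL

0.0813


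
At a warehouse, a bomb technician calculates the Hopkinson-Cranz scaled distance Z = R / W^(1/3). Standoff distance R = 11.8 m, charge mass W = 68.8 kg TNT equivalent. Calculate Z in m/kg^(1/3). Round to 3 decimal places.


Scaled distance calculation:
W^(1/3) = 68.8^(1/3) = 4.097599
Z = R / W^(1/3) = 11.8 / 4.097599
Z = 2.880 m/kg^(1/3)

2.880


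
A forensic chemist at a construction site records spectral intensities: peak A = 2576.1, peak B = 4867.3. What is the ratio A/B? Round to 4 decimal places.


Spectral peak ratio:
Peak A = 2576.1 counts
Peak B = 4867.3 counts
Ratio = 2576.1 / 4867.3 = 0.5293

0.5293


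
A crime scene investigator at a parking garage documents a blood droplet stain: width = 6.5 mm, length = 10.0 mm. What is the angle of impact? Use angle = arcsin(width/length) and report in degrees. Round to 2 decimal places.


Blood spatter impact angle calculation:
width / length = 6.5 / 10.0 = 0.65
angle = arcsin(0.65)
angle = 40.54 degrees

40.54


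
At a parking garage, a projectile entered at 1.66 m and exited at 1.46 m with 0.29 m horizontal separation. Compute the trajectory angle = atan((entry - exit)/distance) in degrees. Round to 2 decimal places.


Bullet trajectory angle:
Height difference = 1.66 - 1.46 = 0.2 m
angle = atan(0.2 / 0.29)
angle = atan(0.689655)
angle = 34.59 degrees

34.59


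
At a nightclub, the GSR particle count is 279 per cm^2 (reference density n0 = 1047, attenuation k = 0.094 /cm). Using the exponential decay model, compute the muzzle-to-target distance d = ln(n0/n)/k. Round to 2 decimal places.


GSR distance calculation:
n0/n = 1047 / 279 = 3.752688
ln(n0/n) = 1.322472
d = 1.322472 / 0.094 = 14.07 cm

14.07


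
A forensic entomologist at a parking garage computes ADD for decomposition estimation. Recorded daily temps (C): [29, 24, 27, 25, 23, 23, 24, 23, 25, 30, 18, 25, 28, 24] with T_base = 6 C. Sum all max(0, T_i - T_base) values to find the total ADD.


Computing ADD day by day:
Day 1: max(0, 29 - 6) = 23
Day 2: max(0, 24 - 6) = 18
Day 3: max(0, 27 - 6) = 21
Day 4: max(0, 25 - 6) = 19
Day 5: max(0, 23 - 6) = 17
Day 6: max(0, 23 - 6) = 17
Day 7: max(0, 24 - 6) = 18
Day 8: max(0, 23 - 6) = 17
Day 9: max(0, 25 - 6) = 19
Day 10: max(0, 30 - 6) = 24
Day 11: max(0, 18 - 6) = 12
Day 12: max(0, 25 - 6) = 19
Day 13: max(0, 28 - 6) = 22
Day 14: max(0, 24 - 6) = 18
Total ADD = 264

264


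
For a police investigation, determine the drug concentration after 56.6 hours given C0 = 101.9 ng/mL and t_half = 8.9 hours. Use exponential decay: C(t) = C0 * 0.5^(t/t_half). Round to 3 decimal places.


Drug concentration decay:
Number of half-lives = t / t_half = 56.6 / 8.9 = 6.359551
Decay factor = 0.5^6.359551 = 0.01217824
C(t) = 101.9 * 0.01217824 = 1.241 ng/mL

1.241


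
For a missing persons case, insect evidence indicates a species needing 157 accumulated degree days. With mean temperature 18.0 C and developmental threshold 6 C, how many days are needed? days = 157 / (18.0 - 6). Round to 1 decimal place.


Insect development time:
Effective temperature = avg_temp - T_base = 18.0 - 6 = 12.0 C
Days = ADD / effective_temp = 157 / 12.0 = 13.1 days

13.1


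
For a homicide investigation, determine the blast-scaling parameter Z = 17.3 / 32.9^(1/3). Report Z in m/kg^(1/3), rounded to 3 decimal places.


Scaled distance calculation:
W^(1/3) = 32.9^(1/3) = 3.204291
Z = R / W^(1/3) = 17.3 / 3.204291
Z = 5.399 m/kg^(1/3)

5.399


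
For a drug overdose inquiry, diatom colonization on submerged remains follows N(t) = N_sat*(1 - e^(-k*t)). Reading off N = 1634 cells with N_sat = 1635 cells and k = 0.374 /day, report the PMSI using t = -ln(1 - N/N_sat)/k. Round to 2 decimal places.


PMSI from diatom colonization curve:
N / N_sat = 1634 / 1635 = 0.999388
1 - N/N_sat = 0.000612
ln(1 - N/N_sat) = -7.398778
t = -ln(1 - N/N_sat) / k = -(-7.398778) / 0.374 = 19.78 days

19.78


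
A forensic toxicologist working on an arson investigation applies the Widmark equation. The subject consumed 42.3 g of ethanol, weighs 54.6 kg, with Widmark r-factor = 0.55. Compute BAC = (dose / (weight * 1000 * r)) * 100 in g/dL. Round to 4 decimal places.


Applying the Widmark formula:
BAC = (dose_g / (body_wt * 1000 * r)) * 100
Denominator = 54.6 * 1000 * 0.55 = 30030
BAC = (42.3 / 30030) * 100
BAC = 0.1409 g/dL

0.1409


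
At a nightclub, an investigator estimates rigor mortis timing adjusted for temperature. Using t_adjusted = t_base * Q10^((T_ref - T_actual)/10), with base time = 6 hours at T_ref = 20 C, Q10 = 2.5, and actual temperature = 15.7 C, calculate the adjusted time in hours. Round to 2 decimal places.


Rigor mortis time adjustment:
Exponent = (T_ref - T_actual) / 10 = (20 - 15.7) / 10 = 0.43
Q10 factor = 2.5^0.43 = 1.48291
t_adjusted = 6 * 1.48291 = 8.90 hours

8.90


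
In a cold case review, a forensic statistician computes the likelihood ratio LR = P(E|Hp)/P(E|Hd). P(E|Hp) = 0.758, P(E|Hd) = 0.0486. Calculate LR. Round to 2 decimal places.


Likelihood ratio calculation:
LR = P(E|Hp) / P(E|Hd)
LR = 0.758 / 0.0486
LR = 15.60

15.60


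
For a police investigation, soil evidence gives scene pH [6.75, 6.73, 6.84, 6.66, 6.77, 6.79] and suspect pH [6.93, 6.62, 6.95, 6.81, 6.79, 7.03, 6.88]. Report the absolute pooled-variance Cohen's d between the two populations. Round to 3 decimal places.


Pooled-variance Cohen's d for soil pH comparison:
Scene mean = 40.54 / 6 = 6.756667
Suspect mean = 48.01 / 7 = 6.858571
Scene sample variance s_s^2 = 0.003667
Suspect sample variance s_c^2 = 0.017881
Pooled variance = ((n_s-1)*s_s^2 + (n_c-1)*s_c^2) / (n_s + n_c - 2) = 0.01142
Pooled SD = sqrt(0.01142) = 0.106864
Mean difference = -0.101905
|d| = |-0.101905| / 0.106864 = 0.954

0.954


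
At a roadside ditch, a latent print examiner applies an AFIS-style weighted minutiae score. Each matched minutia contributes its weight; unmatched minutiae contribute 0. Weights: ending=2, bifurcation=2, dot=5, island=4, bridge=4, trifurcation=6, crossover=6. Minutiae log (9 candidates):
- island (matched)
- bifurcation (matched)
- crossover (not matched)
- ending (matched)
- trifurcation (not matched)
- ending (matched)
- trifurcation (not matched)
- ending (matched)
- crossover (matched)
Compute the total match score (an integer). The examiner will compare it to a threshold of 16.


Weighted minutiae match score:
  island: matched, +4 (running total 4)
  bifurcation: matched, +2 (running total 6)
  crossover: not matched, +0
  ending: matched, +2 (running total 8)
  trifurcation: not matched, +0
  ending: matched, +2 (running total 10)
  trifurcation: not matched, +0
  ending: matched, +2 (running total 12)
  crossover: matched, +6 (running total 18)
Total score = 18
Threshold = 16; verdict = identification

18


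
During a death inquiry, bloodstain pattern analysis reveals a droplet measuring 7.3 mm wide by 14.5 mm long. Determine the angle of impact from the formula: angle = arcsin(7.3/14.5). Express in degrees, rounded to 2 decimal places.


Blood spatter impact angle calculation:
width / length = 7.3 / 14.5 = 0.503448
angle = arcsin(0.503448)
angle = 30.23 degrees

30.23


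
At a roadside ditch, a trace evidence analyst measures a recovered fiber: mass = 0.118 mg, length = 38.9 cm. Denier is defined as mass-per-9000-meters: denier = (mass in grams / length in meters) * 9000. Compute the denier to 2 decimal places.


Denier calculation:
Mass in grams = 0.118 mg / 1000 = 0.000118 g
Length in meters = 38.9 cm / 100 = 0.389 m
Linear density = mass / length = 0.000118 / 0.389 = 0.00030334 g/m
Denier = (g/m) * 9000 = 0.00030334 * 9000 = 2.73

2.73


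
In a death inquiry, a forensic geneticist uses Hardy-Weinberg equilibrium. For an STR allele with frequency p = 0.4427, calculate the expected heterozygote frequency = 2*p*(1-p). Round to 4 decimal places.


Hardy-Weinberg heterozygote frequency:
q = 1 - p = 1 - 0.4427 = 0.5573
2pq = 2 * 0.4427 * 0.5573 = 0.4934

0.4934


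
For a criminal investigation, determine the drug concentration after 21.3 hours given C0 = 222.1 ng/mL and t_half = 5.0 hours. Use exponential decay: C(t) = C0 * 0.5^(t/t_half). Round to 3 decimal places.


Drug concentration decay:
Number of half-lives = t / t_half = 21.3 / 5.0 = 4.26
Decay factor = 0.5^4.26 = 0.05219299
C(t) = 222.1 * 0.05219299 = 11.592 ng/mL

11.592


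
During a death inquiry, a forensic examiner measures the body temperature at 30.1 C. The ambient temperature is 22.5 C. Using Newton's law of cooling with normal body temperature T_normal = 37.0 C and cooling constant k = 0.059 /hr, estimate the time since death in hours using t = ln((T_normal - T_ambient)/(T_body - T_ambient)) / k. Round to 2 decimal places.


Using Newton's law of cooling:
t = ln((T_normal - T_ambient) / (T_body - T_ambient)) / k
T_normal - T_ambient = 14.5
T_body - T_ambient = 7.6
Ratio = 1.907895
ln(ratio) = 0.646001
t = 0.646001 / 0.059 = 10.95 hours

10.95


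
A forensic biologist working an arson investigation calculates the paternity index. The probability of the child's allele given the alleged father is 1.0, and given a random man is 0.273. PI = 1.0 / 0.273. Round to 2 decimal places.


Paternity Index calculation:
PI = P(allele|father) / P(allele|random)
PI = 1.0 / 0.273
PI = 3.66

3.66


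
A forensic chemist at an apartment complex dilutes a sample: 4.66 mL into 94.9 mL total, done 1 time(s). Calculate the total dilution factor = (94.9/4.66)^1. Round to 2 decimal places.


Dilution factor calculation:
Single dilution = V_total / V_sample = 94.9 / 4.66 ≈ 20.364807
Number of dilutions = 1
Total DF = (94.9 / 4.66)^1 (full precision, rounded at the end) = 20.36

20.36


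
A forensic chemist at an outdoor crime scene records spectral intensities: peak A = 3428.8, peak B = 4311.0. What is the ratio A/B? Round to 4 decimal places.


Spectral peak ratio:
Peak A = 3428.8 counts
Peak B = 4311.0 counts
Ratio = 3428.8 / 4311.0 = 0.7954

0.7954


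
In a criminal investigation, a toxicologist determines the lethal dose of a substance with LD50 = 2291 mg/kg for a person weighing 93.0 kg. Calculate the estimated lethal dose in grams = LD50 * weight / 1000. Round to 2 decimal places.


Lethal dose calculation:
Lethal dose = LD50 * body_weight / 1000
= 2291 * 93.0 / 1000
= 213063 / 1000
= 213.06 g

213.06


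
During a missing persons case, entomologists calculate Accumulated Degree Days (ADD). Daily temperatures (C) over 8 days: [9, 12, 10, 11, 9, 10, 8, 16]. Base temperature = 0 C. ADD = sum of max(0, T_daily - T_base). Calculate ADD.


Computing ADD day by day:
Day 1: max(0, 9 - 0) = 9
Day 2: max(0, 12 - 0) = 12
Day 3: max(0, 10 - 0) = 10
Day 4: max(0, 11 - 0) = 11
Day 5: max(0, 9 - 0) = 9
Day 6: max(0, 10 - 0) = 10
Day 7: max(0, 8 - 0) = 8
Day 8: max(0, 16 - 0) = 16
Total ADD = 85

85


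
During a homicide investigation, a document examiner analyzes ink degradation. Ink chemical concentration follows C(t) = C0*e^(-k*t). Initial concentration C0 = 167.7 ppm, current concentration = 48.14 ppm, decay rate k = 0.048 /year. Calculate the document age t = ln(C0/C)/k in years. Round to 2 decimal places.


Document age estimation:
C0/C = 167.7 / 48.14 = 3.48359
ln(C0/C) = 1.248063
t = 1.248063 / 0.048 = 26.00 years

26.00


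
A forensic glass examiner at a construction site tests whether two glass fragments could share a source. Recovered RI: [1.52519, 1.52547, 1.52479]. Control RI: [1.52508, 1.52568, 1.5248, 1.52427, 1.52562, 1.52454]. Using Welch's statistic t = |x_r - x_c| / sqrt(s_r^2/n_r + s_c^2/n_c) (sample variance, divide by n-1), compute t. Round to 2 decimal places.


Welch's t-criterion for glass RI comparison:
Recovered mean = sum / n_r = 4.57545 / 3 = 1.52515
Control mean = sum / n_c = 9.14999 / 6 = 1.5249983
Recovered sample variance s_r^2 = 1.168e-07
Control sample variance s_c^2 = 3.27537e-07
Welch SE (unpooled) = sqrt(s_r^2/n_r + s_c^2/n_c) = sqrt(3.89333e-08 + 5.45894e-08) = sqrt(9.35227e-08) = 0.000305815
|mean_r - mean_c| = 0.000151667
t = 0.000151667 / 0.000305815 = 0.50

0.50


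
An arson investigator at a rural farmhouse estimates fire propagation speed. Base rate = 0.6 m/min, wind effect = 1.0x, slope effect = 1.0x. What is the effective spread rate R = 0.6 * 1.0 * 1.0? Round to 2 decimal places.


Fire spread rate calculation:
R = R0 * wind_factor * slope_factor
= 0.6 * 1.0 * 1.0
= 0.6 * 1.0
= 0.60 m/min

0.60


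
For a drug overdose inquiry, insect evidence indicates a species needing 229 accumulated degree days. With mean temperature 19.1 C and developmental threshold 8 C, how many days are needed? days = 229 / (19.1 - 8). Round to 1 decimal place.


Insect development time:
Effective temperature = avg_temp - T_base = 19.1 - 8 = 11.1 C
Days = ADD / effective_temp = 229 / 11.1 = 20.6 days

20.6


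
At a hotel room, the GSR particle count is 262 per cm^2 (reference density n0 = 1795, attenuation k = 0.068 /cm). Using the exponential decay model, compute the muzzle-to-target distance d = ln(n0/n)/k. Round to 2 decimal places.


GSR distance calculation:
n0/n = 1795 / 262 = 6.851145
ln(n0/n) = 1.924416
d = 1.924416 / 0.068 = 28.30 cm

28.30


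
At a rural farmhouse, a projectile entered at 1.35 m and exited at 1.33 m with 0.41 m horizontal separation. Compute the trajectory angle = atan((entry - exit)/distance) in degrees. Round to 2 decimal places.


Bullet trajectory angle:
Height difference = 1.35 - 1.33 = 0.02 m
angle = atan(0.02 / 0.41)
angle = atan(0.04878)
angle = 2.79 degrees

2.79


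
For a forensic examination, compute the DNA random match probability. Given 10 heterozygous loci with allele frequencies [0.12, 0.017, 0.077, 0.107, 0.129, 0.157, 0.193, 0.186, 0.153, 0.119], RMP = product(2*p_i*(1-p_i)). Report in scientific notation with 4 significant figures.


Computing RMP for 10 loci:
Locus 1: 2 * 0.12 * 0.88 = 0.2112
Locus 2: 2 * 0.017 * 0.983 = 0.033422
Locus 3: 2 * 0.077 * 0.923 = 0.142142
Locus 4: 2 * 0.107 * 0.893 = 0.191102
Locus 5: 2 * 0.129 * 0.871 = 0.224718
Locus 6: 2 * 0.157 * 0.843 = 0.264702
Locus 7: 2 * 0.193 * 0.807 = 0.311502
Locus 8: 2 * 0.186 * 0.814 = 0.302808
Locus 9: 2 * 0.153 * 0.847 = 0.259182
Locus 10: 2 * 0.119 * 0.881 = 0.209678
RMP = 5.846e-08

5.846e-08


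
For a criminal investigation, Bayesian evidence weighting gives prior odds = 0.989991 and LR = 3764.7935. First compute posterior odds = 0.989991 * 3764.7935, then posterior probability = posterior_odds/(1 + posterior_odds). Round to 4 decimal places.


Bayesian evidence evaluation:
Posterior odds = prior_odds * LR = 0.989991 * 3764.7935 = 3727.112
Posterior probability = posterior_odds / (1 + posterior_odds)
= 3727.112 / (1 + 3727.112)
= 3727.112 / 3728.112
= 0.9997

0.9997


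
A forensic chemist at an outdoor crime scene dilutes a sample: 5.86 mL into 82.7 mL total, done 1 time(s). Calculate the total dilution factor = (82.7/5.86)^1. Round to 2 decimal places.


Dilution factor calculation:
Single dilution = V_total / V_sample = 82.7 / 5.86 ≈ 14.112628
Number of dilutions = 1
Total DF = (82.7 / 5.86)^1 (full precision, rounded at the end) = 14.11

14.11


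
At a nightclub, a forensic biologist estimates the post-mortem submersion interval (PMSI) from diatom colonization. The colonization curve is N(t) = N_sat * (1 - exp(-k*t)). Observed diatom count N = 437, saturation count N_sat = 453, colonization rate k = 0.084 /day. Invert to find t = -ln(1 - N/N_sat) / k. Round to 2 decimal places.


PMSI from diatom colonization curve:
N / N_sat = 437 / 453 = 0.96468
1 - N/N_sat = 0.03532
ln(1 - N/N_sat) = -3.343306
t = -ln(1 - N/N_sat) / k = -(-3.343306) / 0.084 = 39.80 days

39.80


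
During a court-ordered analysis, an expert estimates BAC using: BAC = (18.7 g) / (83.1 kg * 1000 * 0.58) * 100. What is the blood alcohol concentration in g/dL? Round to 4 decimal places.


Applying the Widmark formula:
BAC = (dose_g / (body_wt * 1000 * r)) * 100
Denominator = 83.1 * 1000 * 0.58 = 48198
BAC = (18.7 / 48198) * 100
BAC = 0.0388 g/dL

0.0388


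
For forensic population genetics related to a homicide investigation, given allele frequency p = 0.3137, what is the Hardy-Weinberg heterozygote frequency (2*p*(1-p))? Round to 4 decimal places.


Hardy-Weinberg heterozygote frequency:
q = 1 - p = 1 - 0.3137 = 0.6863
2pq = 2 * 0.3137 * 0.6863 = 0.4306

0.4306


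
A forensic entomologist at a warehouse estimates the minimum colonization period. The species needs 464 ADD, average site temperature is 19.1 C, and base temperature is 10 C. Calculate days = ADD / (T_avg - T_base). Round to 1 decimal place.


Insect development time:
Effective temperature = avg_temp - T_base = 19.1 - 10 = 9.1 C
Days = ADD / effective_temp = 464 / 9.1 = 51.0 days

51.0


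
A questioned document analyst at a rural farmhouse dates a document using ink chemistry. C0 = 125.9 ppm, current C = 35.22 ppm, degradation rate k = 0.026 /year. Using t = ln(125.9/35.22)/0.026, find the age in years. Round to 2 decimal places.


Document age estimation:
C0/C = 125.9 / 35.22 = 3.574673
ln(C0/C) = 1.273874
t = 1.273874 / 0.026 = 49.00 years

49.00


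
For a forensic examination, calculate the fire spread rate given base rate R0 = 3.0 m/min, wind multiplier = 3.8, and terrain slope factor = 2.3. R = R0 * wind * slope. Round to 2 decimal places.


Fire spread rate calculation:
R = R0 * wind_factor * slope_factor
= 3.0 * 3.8 * 2.3
= 11.4 * 2.3
= 26.22 m/min

26.22


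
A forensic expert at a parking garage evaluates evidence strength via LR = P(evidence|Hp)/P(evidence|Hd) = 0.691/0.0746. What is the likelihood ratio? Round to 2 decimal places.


Likelihood ratio calculation:
LR = P(E|Hp) / P(E|Hd)
LR = 0.691 / 0.0746
LR = 9.26

9.26


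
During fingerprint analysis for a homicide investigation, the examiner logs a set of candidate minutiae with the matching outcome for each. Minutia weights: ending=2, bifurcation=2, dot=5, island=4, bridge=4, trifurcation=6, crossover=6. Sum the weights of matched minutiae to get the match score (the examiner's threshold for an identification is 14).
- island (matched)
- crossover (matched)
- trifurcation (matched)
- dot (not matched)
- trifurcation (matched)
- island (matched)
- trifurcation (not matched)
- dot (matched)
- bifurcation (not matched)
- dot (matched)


Weighted minutiae match score:
  island: matched, +4 (running total 4)
  crossover: matched, +6 (running total 10)
  trifurcation: matched, +6 (running total 16)
  dot: not matched, +0
  trifurcation: matched, +6 (running total 22)
  island: matched, +4 (running total 26)
  trifurcation: not matched, +0
  dot: matched, +5 (running total 31)
  bifurcation: not matched, +0
  dot: matched, +5 (running total 36)
Total score = 36
Threshold = 14; verdict = identification

36


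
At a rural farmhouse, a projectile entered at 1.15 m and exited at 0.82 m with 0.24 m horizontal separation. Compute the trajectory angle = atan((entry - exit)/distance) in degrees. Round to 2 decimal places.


Bullet trajectory angle:
Height difference = 1.15 - 0.82 = 0.33 m
angle = atan(0.33 / 0.24)
angle = atan(1.375)
angle = 53.97 degrees

53.97


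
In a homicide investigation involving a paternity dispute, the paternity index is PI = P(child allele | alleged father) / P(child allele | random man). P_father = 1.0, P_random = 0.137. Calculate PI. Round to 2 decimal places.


Paternity Index calculation:
PI = P(allele|father) / P(allele|random)
PI = 1.0 / 0.137
PI = 7.30

7.30


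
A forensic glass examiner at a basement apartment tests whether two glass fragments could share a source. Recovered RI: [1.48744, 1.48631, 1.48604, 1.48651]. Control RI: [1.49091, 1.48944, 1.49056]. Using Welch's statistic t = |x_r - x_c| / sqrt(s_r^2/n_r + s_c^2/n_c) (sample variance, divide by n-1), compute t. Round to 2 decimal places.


Welch's t-criterion for glass RI comparison:
Recovered mean = sum / n_r = 5.9463 / 4 = 1.486575
Control mean = sum / n_c = 4.47091 / 3 = 1.4903033
Recovered sample variance s_r^2 = 3.69633e-07
Control sample variance s_c^2 = 5.89633e-07
Welch SE (unpooled) = sqrt(s_r^2/n_r + s_c^2/n_c) = sqrt(9.24083e-08 + 1.96544e-07) = sqrt(2.88952e-07) = 0.000537543
|mean_r - mean_c| = 0.00372833
t = 0.00372833 / 0.000537543 = 6.94

6.94


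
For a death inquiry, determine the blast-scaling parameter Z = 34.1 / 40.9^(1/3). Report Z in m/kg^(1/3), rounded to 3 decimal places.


Scaled distance calculation:
W^(1/3) = 40.9^(1/3) = 3.445412
Z = R / W^(1/3) = 34.1 / 3.445412
Z = 9.897 m/kg^(1/3)

9.897


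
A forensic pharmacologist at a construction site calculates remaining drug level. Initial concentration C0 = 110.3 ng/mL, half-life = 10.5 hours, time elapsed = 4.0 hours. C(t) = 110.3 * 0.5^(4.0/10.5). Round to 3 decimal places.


Drug concentration decay:
Number of half-lives = t / t_half = 4.0 / 10.5 = 0.380952
Decay factor = 0.5^0.380952 = 0.76793068
C(t) = 110.3 * 0.76793068 = 84.703 ng/mL

84.703


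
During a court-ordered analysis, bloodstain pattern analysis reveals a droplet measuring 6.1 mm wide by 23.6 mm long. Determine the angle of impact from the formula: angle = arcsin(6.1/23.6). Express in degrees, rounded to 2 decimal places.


Blood spatter impact angle calculation:
width / length = 6.1 / 23.6 = 0.258475
angle = arcsin(0.258475)
angle = 14.98 degrees

14.98


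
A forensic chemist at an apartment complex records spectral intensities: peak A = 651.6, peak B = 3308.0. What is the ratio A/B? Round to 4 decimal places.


Spectral peak ratio:
Peak A = 651.6 counts
Peak B = 3308.0 counts
Ratio = 651.6 / 3308.0 = 0.1970

0.1970


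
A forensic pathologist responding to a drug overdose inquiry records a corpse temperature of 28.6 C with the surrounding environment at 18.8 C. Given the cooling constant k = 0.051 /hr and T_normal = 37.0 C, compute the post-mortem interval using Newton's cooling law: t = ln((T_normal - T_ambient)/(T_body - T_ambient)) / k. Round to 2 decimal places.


Using Newton's law of cooling:
t = ln((T_normal - T_ambient) / (T_body - T_ambient)) / k
T_normal - T_ambient = 18.2
T_body - T_ambient = 9.8
Ratio = 1.857143
ln(ratio) = 0.619039
t = 0.619039 / 0.051 = 12.14 hours

12.14
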